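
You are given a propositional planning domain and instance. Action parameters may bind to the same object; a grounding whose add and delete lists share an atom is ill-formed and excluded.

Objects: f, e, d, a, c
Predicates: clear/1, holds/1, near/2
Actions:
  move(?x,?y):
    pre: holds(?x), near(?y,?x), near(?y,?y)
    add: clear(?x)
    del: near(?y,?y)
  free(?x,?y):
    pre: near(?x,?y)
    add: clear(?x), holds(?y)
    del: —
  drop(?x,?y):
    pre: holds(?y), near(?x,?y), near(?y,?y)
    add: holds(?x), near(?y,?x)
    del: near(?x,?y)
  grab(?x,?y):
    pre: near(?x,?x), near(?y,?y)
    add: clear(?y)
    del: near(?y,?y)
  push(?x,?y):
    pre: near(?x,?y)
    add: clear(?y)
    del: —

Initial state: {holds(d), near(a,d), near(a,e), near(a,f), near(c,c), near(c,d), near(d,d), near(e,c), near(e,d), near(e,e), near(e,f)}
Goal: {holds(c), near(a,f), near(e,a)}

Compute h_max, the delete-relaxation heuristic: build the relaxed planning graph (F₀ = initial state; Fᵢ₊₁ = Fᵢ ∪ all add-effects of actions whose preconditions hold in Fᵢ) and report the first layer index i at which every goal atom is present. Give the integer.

F0 = init (11 atoms)
F1 = F0 ∪ {clear(a), clear(c), clear(d), clear(e), clear(f), holds(a), holds(c), holds(e), holds(f), near(d,a), near(d,c), near(d,e)}  (23 atoms)
F2 = F1 ∪ {near(c,e), near(e,a)}  (25 atoms)
goal ⊆ F2  ⇒  h_max = 2

2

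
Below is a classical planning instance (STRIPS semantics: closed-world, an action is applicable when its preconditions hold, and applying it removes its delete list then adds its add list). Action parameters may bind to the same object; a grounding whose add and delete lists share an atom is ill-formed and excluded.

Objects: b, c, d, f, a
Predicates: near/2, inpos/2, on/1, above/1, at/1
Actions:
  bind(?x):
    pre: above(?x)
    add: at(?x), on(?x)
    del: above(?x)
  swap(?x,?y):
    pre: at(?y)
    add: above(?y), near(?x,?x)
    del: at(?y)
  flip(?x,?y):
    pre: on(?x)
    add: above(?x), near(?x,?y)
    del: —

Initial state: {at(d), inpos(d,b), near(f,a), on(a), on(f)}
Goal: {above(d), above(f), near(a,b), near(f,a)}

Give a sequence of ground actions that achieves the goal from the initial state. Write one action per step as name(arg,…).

1. swap(b,d)  →  {above(d), inpos(d,b), near(b,b), near(f,a), on(a), on(f)}
2. flip(f,b)  →  {above(d), above(f), inpos(d,b), near(b,b), near(f,a), near(f,b), on(a), on(f)}
3. flip(a,b)  →  {above(a), above(d), above(f), inpos(d,b), near(a,b), near(b,b), near(f,a), near(f,b), on(a), on(f)}

swap(b,d); flip(f,b); flip(a,b)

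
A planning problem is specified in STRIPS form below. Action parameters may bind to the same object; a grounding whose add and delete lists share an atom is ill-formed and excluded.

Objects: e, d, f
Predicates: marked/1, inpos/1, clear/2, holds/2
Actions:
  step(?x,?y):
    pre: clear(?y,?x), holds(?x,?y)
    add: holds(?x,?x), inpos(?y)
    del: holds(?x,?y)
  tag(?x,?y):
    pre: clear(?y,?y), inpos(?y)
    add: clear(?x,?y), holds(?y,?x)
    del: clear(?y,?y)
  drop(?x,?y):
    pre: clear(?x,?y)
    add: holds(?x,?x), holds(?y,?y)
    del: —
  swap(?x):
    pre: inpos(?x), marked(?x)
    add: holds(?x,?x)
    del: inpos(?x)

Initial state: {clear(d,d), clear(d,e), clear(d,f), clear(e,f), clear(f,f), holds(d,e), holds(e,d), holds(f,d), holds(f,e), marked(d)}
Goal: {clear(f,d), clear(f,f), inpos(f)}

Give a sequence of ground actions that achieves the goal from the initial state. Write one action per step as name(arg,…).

step(e,d); tag(f,d); step(d,f)

1. step(e,d)  →  {clear(d,d), clear(d,e), clear(d,f), clear(e,f), clear(f,f), holds(d,e), holds(e,e), holds(f,d), holds(f,e), inpos(d), marked(d)}
2. tag(f,d)  →  {clear(d,e), clear(d,f), clear(e,f), clear(f,d), clear(f,f), holds(d,e), holds(d,f), holds(e,e), holds(f,d), holds(f,e), inpos(d), marked(d)}
3. step(d,f)  →  {clear(d,e), clear(d,f), clear(e,f), clear(f,d), clear(f,f), holds(d,d), holds(d,e), holds(e,e), holds(f,d), holds(f,e), inpos(d), inpos(f), marked(d)}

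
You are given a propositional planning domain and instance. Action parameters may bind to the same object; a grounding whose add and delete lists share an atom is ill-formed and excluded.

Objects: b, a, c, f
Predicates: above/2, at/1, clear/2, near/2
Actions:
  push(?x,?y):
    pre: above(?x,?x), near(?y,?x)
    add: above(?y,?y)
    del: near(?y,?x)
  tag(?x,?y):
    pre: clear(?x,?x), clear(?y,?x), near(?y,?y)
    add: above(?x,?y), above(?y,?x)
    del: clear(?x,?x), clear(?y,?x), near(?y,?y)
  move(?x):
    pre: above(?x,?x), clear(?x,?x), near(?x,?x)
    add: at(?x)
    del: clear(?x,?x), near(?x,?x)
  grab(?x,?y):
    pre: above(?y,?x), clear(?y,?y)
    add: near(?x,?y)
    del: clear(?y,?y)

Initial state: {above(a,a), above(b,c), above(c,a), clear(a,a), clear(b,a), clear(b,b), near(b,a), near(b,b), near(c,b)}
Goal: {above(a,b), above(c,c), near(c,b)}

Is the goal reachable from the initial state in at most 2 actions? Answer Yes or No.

No

1. push(a,b)  →  {above(a,a), above(b,b), above(b,c), above(c,a), clear(a,a), clear(b,a), clear(b,b), near(b,b), near(c,b)}
2. push(b,c)  →  {above(a,a), above(b,b), above(b,c), above(c,a), above(c,c), clear(a,a), clear(b,a), clear(b,b), near(b,b)}
3. tag(a,b)  →  {above(a,a), above(a,b), above(b,a), above(b,b), above(b,c), above(c,a), above(c,c), clear(b,b)}
4. grab(c,b)  →  {above(a,a), above(a,b), above(b,a), above(b,b), above(b,c), above(c,a), above(c,c), near(c,b)}
optimal plan length = 4; 4 > 2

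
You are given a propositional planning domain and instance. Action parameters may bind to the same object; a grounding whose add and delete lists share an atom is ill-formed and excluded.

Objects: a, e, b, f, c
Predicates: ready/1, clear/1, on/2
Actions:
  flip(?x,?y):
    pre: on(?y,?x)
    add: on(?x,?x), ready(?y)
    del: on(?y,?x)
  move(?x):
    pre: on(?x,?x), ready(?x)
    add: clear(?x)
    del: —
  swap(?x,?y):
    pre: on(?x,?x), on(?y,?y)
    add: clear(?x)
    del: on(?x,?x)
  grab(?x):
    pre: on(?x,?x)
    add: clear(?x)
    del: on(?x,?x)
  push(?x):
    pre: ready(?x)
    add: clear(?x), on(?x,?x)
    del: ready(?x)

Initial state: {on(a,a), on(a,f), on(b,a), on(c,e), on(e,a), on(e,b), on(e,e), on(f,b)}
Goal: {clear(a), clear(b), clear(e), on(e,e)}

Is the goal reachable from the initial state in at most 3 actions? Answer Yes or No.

No

1. flip(b,e)  →  {on(a,a), on(a,f), on(b,a), on(b,b), on(c,e), on(e,a), on(e,e), on(f,b), ready(e)}
2. move(e)  →  {clear(e), on(a,a), on(a,f), on(b,a), on(b,b), on(c,e), on(e,a), on(e,e), on(f,b), ready(e)}
3. swap(a,a)  →  {clear(a), clear(e), on(a,f), on(b,a), on(b,b), on(c,e), on(e,a), on(e,e), on(f,b), ready(e)}
4. swap(b,e)  →  {clear(a), clear(b), clear(e), on(a,f), on(b,a), on(c,e), on(e,a), on(e,e), on(f,b), ready(e)}
optimal plan length = 4; 4 > 3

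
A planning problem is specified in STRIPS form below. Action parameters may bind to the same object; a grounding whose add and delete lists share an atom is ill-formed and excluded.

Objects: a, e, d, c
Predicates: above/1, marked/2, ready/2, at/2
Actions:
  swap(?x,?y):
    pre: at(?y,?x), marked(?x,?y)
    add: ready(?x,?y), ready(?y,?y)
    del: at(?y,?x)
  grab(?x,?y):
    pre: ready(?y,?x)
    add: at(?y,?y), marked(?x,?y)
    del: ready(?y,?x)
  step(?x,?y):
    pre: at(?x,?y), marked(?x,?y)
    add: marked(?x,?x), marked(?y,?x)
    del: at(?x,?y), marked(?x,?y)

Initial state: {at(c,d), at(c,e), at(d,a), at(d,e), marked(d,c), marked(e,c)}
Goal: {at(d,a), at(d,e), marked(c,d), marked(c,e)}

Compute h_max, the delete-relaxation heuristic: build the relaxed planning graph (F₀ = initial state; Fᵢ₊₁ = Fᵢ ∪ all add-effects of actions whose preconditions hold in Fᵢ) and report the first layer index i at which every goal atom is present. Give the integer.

F0 = init (6 atoms)
F1 = F0 ∪ {ready(c,c), ready(d,c), ready(e,c)}  (9 atoms)
F2 = F1 ∪ {at(c,c), at(d,d), at(e,e), marked(c,c), marked(c,d), marked(c,e)}  (15 atoms)
goal ⊆ F2  ⇒  h_max = 2

2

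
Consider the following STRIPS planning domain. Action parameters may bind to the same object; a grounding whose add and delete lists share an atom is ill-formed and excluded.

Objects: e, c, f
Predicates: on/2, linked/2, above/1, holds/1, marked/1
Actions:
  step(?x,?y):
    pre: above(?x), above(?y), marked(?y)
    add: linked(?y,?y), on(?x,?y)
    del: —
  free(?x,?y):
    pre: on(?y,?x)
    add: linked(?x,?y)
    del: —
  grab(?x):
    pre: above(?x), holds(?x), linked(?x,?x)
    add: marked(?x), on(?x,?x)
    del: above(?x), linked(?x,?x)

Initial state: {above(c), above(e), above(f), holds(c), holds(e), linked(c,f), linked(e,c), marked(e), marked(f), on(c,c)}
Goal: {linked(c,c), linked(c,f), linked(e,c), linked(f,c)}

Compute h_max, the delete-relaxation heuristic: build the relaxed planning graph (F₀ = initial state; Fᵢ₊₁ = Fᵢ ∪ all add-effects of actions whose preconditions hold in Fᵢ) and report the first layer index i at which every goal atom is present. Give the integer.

F0 = init (10 atoms)
F1 = F0 ∪ {linked(c,c), linked(e,e), linked(f,f), on(c,e), on(c,f), on(e,e), on(e,f), on(f,e), on(f,f)}  (19 atoms)
F2 = F1 ∪ {linked(e,f), linked(f,c), linked(f,e), marked(c)}  (23 atoms)
goal ⊆ F2  ⇒  h_max = 2

2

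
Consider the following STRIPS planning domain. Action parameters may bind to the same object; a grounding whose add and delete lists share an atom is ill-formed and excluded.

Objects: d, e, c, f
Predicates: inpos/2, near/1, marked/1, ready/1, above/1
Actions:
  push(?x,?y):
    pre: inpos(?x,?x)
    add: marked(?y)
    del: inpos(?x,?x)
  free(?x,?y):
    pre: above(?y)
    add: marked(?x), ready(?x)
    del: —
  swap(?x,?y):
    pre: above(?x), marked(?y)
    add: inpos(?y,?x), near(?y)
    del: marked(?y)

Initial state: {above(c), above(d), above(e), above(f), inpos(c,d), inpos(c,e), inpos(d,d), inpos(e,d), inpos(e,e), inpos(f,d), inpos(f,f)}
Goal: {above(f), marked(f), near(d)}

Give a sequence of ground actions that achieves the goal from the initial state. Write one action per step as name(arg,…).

1. push(d,d)  →  {above(c), above(d), above(e), above(f), inpos(c,d), inpos(c,e), inpos(e,d), inpos(e,e), inpos(f,d), inpos(f,f), marked(d)}
2. push(e,f)  →  {above(c), above(d), above(e), above(f), inpos(c,d), inpos(c,e), inpos(e,d), inpos(f,d), inpos(f,f), marked(d), marked(f)}
3. swap(d,d)  →  {above(c), above(d), above(e), above(f), inpos(c,d), inpos(c,e), inpos(d,d), inpos(e,d), inpos(f,d), inpos(f,f), marked(f), near(d)}

push(d,d); push(e,f); swap(d,d)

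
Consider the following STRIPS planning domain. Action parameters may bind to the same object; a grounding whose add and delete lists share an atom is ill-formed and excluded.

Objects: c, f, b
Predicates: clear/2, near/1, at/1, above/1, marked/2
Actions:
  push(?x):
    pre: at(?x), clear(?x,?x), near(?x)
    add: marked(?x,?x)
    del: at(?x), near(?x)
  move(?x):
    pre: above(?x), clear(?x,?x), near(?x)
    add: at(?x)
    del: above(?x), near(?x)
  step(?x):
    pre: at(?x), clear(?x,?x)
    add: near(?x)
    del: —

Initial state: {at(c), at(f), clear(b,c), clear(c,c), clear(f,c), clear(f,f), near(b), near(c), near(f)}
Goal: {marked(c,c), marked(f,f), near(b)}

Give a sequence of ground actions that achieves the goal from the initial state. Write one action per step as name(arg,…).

1. push(c)  →  {at(f), clear(b,c), clear(c,c), clear(f,c), clear(f,f), marked(c,c), near(b), near(f)}
2. push(f)  →  {clear(b,c), clear(c,c), clear(f,c), clear(f,f), marked(c,c), marked(f,f), near(b)}

push(c); push(f)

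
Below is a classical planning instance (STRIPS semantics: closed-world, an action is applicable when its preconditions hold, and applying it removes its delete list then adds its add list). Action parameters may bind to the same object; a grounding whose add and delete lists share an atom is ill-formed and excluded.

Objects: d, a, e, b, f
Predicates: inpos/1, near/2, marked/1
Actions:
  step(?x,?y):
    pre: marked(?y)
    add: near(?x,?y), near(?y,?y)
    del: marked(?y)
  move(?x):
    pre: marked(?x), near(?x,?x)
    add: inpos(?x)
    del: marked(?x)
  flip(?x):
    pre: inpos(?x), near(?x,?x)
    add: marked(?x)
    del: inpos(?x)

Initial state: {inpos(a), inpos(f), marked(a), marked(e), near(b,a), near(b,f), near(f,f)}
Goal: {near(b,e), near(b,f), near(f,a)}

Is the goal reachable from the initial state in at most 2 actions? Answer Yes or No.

Yes

1. step(b,e)  →  {inpos(a), inpos(f), marked(a), near(b,a), near(b,e), near(b,f), near(e,e), near(f,f)}
2. step(f,a)  →  {inpos(a), inpos(f), near(a,a), near(b,a), near(b,e), near(b,f), near(e,e), near(f,a), near(f,f)}
optimal plan length = 2; 2 ≤ 2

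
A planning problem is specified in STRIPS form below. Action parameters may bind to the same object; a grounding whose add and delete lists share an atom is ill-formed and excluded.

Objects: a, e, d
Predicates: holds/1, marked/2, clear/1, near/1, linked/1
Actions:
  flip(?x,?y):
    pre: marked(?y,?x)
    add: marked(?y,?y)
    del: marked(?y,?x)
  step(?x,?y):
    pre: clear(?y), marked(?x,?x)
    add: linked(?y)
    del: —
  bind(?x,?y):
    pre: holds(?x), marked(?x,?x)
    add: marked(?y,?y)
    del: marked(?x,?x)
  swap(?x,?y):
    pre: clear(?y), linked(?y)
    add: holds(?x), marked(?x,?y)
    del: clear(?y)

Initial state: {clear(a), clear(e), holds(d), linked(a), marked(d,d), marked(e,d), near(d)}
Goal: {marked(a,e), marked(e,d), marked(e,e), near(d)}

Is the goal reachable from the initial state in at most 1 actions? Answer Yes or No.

1. step(d,e)  →  {clear(a), clear(e), holds(d), linked(a), linked(e), marked(d,d), marked(e,d), near(d)}
2. bind(d,e)  →  {clear(a), clear(e), holds(d), linked(a), linked(e), marked(e,d), marked(e,e), near(d)}
3. swap(a,e)  →  {clear(a), holds(a), holds(d), linked(a), linked(e), marked(a,e), marked(e,d), marked(e,e), near(d)}
optimal plan length = 3; 3 > 1

No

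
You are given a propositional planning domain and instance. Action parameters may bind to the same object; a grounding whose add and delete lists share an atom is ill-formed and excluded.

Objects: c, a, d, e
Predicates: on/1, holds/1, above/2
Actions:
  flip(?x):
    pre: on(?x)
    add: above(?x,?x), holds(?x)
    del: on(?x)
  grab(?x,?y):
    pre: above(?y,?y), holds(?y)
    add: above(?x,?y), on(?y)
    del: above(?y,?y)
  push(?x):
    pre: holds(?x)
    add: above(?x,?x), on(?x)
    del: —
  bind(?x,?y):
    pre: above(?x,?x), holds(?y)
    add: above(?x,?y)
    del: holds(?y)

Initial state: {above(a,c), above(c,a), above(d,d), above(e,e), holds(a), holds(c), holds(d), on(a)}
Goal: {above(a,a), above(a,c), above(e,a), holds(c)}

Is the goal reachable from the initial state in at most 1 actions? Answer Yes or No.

No

1. flip(a)  →  {above(a,a), above(a,c), above(c,a), above(d,d), above(e,e), holds(a), holds(c), holds(d)}
2. bind(e,a)  →  {above(a,a), above(a,c), above(c,a), above(d,d), above(e,a), above(e,e), holds(c), holds(d)}
optimal plan length = 2; 2 > 1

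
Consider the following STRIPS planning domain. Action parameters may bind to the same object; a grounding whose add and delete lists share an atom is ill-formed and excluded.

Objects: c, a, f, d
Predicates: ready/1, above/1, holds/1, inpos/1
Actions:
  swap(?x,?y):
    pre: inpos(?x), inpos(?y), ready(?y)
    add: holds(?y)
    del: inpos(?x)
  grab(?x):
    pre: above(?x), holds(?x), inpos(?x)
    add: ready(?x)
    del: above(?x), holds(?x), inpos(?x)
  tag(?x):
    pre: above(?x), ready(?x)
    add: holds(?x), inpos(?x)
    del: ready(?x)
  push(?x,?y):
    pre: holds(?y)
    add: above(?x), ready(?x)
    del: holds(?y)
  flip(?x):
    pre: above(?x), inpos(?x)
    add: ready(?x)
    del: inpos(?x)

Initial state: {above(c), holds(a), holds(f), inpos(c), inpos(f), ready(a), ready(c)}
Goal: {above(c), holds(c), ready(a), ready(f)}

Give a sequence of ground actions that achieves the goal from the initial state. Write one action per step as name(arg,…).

swap(c,c); push(f,a)

1. swap(c,c)  →  {above(c), holds(a), holds(c), holds(f), inpos(f), ready(a), ready(c)}
2. push(f,a)  →  {above(c), above(f), holds(c), holds(f), inpos(f), ready(a), ready(c), ready(f)}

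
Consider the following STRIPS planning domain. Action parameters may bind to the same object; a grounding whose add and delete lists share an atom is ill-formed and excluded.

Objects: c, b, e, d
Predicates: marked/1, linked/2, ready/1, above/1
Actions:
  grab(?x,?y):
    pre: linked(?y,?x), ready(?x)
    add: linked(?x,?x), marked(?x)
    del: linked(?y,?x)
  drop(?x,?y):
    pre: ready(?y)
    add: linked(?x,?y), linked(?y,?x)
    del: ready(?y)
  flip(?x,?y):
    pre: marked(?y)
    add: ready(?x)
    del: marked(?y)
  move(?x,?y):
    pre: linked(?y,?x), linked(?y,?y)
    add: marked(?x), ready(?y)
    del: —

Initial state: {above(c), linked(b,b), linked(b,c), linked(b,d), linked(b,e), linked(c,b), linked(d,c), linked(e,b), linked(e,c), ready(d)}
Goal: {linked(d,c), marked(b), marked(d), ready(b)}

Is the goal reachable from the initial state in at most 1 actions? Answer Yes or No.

No

1. grab(d,b)  →  {above(c), linked(b,b), linked(b,c), linked(b,e), linked(c,b), linked(d,c), linked(d,d), linked(e,b), linked(e,c), marked(d), ready(d)}
2. move(b,b)  →  {above(c), linked(b,b), linked(b,c), linked(b,e), linked(c,b), linked(d,c), linked(d,d), linked(e,b), linked(e,c), marked(b), marked(d), ready(b), ready(d)}
optimal plan length = 2; 2 > 1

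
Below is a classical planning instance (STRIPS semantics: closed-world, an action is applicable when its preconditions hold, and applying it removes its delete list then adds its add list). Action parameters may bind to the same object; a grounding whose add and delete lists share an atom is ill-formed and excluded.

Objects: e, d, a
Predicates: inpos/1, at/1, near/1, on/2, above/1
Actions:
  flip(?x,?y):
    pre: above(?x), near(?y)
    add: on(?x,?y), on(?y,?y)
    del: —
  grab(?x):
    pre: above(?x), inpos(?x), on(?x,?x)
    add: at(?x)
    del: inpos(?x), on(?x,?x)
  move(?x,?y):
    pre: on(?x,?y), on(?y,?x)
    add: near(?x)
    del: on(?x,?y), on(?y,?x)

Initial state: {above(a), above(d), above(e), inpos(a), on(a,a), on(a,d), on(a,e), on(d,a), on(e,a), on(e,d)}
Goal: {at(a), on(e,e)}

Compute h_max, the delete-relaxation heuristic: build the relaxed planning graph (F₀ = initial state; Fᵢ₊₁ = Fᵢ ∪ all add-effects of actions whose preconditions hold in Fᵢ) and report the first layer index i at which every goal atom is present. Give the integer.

F0 = init (10 atoms)
F1 = F0 ∪ {at(a), near(a), near(d), near(e)}  (14 atoms)
F2 = F1 ∪ {on(d,d), on(d,e), on(e,e)}  (17 atoms)
goal ⊆ F2  ⇒  h_max = 2

2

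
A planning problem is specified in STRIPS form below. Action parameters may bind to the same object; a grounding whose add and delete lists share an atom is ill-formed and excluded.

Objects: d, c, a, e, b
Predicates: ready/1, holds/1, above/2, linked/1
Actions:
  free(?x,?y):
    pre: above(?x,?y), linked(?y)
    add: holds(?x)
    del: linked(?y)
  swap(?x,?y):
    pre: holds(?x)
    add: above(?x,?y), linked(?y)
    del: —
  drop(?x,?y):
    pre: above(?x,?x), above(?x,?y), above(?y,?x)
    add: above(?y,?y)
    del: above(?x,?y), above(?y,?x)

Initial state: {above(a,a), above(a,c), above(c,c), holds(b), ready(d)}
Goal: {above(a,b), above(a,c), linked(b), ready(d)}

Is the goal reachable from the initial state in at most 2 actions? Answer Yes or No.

1. swap(b,c)  →  {above(a,a), above(a,c), above(b,c), above(c,c), holds(b), linked(c), ready(d)}
2. free(a,c)  →  {above(a,a), above(a,c), above(b,c), above(c,c), holds(a), holds(b), ready(d)}
3. swap(a,b)  →  {above(a,a), above(a,b), above(a,c), above(b,c), above(c,c), holds(a), holds(b), linked(b), ready(d)}
optimal plan length = 3; 3 > 2

No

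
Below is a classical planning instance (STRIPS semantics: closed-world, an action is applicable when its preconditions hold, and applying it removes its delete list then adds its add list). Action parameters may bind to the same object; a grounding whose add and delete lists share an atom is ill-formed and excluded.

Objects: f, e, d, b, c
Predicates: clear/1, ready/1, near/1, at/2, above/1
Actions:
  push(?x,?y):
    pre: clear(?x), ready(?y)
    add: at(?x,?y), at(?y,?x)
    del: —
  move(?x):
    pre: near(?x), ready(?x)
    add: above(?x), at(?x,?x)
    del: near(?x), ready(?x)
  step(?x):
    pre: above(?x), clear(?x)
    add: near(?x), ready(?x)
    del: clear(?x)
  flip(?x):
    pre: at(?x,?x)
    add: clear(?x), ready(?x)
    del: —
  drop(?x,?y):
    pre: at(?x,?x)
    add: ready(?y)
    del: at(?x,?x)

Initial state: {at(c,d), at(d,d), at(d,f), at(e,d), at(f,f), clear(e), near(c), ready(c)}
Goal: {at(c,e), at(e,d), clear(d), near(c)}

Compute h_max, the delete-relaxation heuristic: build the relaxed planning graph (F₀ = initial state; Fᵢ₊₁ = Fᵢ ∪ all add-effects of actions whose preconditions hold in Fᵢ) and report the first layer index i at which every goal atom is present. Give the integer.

1

F0 = init (8 atoms)
F1 = F0 ∪ {above(c), at(c,c), at(c,e), at(e,c), clear(d), clear(f), ready(b), ready(d), ready(e), ready(f)}  (18 atoms)
goal ⊆ F1  ⇒  h_max = 1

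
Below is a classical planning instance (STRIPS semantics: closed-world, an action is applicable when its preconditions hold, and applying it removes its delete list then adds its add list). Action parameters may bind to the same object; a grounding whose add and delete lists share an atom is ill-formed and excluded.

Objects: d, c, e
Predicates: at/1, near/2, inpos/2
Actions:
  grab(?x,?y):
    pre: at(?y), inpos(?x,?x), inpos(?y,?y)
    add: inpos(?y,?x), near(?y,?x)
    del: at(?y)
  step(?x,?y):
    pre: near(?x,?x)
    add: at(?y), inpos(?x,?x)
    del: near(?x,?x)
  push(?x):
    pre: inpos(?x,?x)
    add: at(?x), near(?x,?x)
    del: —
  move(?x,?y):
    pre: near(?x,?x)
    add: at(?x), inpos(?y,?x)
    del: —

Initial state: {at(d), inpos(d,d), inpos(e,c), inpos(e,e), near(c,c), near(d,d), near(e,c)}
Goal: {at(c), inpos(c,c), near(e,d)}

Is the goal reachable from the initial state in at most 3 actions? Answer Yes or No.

Yes

1. step(d,c)  →  {at(c), at(d), inpos(d,d), inpos(e,c), inpos(e,e), near(c,c), near(e,c)}
2. step(c,e)  →  {at(c), at(d), at(e), inpos(c,c), inpos(d,d), inpos(e,c), inpos(e,e), near(e,c)}
3. grab(d,e)  →  {at(c), at(d), inpos(c,c), inpos(d,d), inpos(e,c), inpos(e,d), inpos(e,e), near(e,c), near(e,d)}
optimal plan length = 3; 3 ≤ 3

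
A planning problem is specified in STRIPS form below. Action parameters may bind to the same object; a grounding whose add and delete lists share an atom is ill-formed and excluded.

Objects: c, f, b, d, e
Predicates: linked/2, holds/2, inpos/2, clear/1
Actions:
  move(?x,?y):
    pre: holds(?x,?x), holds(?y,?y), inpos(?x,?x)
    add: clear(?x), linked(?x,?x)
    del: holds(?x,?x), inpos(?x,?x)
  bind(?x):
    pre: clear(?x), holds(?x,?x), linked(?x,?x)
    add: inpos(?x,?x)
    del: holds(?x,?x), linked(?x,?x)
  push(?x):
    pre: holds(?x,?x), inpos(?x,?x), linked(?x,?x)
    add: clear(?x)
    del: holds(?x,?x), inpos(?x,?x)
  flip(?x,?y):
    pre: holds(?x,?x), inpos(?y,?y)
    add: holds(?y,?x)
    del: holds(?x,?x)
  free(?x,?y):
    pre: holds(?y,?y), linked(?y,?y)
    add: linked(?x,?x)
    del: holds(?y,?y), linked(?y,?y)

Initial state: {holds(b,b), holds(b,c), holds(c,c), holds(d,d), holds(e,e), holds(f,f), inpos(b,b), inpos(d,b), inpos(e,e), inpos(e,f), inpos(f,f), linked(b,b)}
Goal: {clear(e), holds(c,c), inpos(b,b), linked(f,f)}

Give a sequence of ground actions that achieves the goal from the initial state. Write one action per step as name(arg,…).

move(f,c); move(e,c)

1. move(f,c)  →  {clear(f), holds(b,b), holds(b,c), holds(c,c), holds(d,d), holds(e,e), inpos(b,b), inpos(d,b), inpos(e,e), inpos(e,f), linked(b,b), linked(f,f)}
2. move(e,c)  →  {clear(e), clear(f), holds(b,b), holds(b,c), holds(c,c), holds(d,d), inpos(b,b), inpos(d,b), inpos(e,f), linked(b,b), linked(e,e), linked(f,f)}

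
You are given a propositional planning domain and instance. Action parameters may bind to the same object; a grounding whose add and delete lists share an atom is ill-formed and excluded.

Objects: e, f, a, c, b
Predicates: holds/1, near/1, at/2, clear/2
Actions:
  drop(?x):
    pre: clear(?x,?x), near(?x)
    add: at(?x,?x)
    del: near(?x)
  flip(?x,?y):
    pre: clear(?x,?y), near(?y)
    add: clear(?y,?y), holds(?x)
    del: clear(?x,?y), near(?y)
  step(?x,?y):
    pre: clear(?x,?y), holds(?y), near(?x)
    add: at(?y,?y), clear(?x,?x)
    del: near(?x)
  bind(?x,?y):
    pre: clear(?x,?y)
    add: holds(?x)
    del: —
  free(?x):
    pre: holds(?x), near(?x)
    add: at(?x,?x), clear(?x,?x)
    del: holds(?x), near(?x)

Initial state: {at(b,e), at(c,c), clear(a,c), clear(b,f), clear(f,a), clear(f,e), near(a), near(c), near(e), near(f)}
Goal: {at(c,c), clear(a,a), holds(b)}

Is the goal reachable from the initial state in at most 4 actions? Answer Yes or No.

1. flip(f,a)  →  {at(b,e), at(c,c), clear(a,a), clear(a,c), clear(b,f), clear(f,e), holds(f), near(c), near(e), near(f)}
2. flip(b,f)  →  {at(b,e), at(c,c), clear(a,a), clear(a,c), clear(f,e), clear(f,f), holds(b), holds(f), near(c), near(e)}
optimal plan length = 2; 2 ≤ 4

Yes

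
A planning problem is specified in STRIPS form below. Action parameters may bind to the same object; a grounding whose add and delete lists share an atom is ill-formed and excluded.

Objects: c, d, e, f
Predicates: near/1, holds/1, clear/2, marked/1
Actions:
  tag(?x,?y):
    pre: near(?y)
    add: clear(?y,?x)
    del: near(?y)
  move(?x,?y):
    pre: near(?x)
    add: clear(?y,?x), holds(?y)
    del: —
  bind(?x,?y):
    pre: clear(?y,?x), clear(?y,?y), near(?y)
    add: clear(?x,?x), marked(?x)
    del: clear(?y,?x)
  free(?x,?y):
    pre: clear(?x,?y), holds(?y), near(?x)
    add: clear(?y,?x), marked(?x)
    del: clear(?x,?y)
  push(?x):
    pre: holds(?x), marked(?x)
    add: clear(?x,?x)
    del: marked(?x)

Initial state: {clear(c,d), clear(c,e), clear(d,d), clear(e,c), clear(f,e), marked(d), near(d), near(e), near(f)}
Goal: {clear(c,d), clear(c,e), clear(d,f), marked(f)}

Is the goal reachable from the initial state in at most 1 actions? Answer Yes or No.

1. tag(f,d)  →  {clear(c,d), clear(c,e), clear(d,d), clear(d,f), clear(e,c), clear(f,e), marked(d), near(e), near(f)}
2. move(e,e)  →  {clear(c,d), clear(c,e), clear(d,d), clear(d,f), clear(e,c), clear(e,e), clear(f,e), holds(e), marked(d), near(e), near(f)}
3. free(f,e)  →  {clear(c,d), clear(c,e), clear(d,d), clear(d,f), clear(e,c), clear(e,e), clear(e,f), holds(e), marked(d), marked(f), near(e), near(f)}
optimal plan length = 3; 3 > 1

No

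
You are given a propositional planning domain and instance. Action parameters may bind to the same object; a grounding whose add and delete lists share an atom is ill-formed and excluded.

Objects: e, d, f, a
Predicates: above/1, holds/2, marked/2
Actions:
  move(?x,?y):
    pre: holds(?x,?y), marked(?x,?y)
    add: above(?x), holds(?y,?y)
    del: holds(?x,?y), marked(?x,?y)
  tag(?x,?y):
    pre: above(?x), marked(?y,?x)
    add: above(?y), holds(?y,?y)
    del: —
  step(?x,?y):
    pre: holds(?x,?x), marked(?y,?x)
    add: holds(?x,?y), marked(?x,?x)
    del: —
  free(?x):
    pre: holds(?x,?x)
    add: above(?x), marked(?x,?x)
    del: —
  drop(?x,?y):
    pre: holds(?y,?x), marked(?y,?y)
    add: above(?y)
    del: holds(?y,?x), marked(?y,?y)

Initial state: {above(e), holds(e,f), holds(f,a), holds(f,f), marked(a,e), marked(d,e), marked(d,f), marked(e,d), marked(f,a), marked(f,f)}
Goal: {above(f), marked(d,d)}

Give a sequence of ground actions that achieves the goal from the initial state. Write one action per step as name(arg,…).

1. move(f,a)  →  {above(e), above(f), holds(a,a), holds(e,f), holds(f,f), marked(a,e), marked(d,e), marked(d,f), marked(e,d), marked(f,f)}
2. tag(e,d)  →  {above(d), above(e), above(f), holds(a,a), holds(d,d), holds(e,f), holds(f,f), marked(a,e), marked(d,e), marked(d,f), marked(e,d), marked(f,f)}
3. step(d,e)  →  {above(d), above(e), above(f), holds(a,a), holds(d,d), holds(d,e), holds(e,f), holds(f,f), marked(a,e), marked(d,d), marked(d,e), marked(d,f), marked(e,d), marked(f,f)}

move(f,a); tag(e,d); step(d,e)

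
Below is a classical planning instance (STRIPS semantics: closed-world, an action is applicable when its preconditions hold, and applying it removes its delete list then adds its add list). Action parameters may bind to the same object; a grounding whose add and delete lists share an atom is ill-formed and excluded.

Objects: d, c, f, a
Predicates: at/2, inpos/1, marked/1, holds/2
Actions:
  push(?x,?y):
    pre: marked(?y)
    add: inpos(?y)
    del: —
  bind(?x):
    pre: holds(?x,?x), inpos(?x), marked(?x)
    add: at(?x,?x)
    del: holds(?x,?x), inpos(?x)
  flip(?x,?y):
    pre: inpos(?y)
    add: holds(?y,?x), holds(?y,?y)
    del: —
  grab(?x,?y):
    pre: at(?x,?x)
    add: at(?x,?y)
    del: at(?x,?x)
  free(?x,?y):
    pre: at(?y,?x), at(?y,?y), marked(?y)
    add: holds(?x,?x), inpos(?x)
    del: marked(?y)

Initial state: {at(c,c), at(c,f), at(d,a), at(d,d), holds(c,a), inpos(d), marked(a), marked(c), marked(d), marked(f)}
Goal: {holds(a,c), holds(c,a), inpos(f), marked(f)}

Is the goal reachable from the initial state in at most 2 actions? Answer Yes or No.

1. push(d,f)  →  {at(c,c), at(c,f), at(d,a), at(d,d), holds(c,a), inpos(d), inpos(f), marked(a), marked(c), marked(d), marked(f)}
2. push(d,a)  →  {at(c,c), at(c,f), at(d,a), at(d,d), holds(c,a), inpos(a), inpos(d), inpos(f), marked(a), marked(c), marked(d), marked(f)}
3. flip(c,a)  →  {at(c,c), at(c,f), at(d,a), at(d,d), holds(a,a), holds(a,c), holds(c,a), inpos(a), inpos(d), inpos(f), marked(a), marked(c), marked(d), marked(f)}
optimal plan length = 3; 3 > 2

No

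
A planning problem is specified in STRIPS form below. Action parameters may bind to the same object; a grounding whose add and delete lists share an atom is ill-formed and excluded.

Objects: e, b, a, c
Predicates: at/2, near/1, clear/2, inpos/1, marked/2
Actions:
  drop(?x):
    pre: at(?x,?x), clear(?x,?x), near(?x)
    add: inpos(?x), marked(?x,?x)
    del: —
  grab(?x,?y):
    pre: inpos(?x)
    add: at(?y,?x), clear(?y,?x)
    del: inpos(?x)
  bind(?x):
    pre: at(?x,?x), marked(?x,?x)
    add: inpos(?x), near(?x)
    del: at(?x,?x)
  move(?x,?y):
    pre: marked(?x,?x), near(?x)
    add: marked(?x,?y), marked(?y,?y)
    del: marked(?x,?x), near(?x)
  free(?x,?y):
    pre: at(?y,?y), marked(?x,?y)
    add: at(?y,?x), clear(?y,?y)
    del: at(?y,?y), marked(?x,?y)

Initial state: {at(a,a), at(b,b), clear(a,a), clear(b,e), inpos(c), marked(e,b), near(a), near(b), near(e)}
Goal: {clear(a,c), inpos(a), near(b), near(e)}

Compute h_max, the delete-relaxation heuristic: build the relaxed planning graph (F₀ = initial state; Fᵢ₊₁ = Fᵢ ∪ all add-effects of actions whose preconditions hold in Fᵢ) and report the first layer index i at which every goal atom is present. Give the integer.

1

F0 = init (9 atoms)
F1 = F0 ∪ {at(a,c), at(b,c), at(b,e), at(c,c), at(e,c), clear(a,c), clear(b,b), clear(b,c), clear(c,c), clear(e,c), inpos(a), marked(a,a)}  (21 atoms)
goal ⊆ F1  ⇒  h_max = 1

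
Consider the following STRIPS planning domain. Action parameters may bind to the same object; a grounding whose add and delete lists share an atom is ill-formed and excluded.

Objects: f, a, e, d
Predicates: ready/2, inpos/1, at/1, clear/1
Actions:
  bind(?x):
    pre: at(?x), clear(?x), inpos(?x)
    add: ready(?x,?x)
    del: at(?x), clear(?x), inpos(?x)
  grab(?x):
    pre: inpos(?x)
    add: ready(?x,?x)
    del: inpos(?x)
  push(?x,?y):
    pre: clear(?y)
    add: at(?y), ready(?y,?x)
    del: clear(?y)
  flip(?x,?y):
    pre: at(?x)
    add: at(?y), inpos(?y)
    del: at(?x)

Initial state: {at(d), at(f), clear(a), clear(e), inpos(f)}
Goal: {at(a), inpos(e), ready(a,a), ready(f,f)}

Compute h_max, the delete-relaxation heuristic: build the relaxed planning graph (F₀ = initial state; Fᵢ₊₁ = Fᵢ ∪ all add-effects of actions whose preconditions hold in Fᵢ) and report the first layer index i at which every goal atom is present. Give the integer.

F0 = init (5 atoms)
F1 = F0 ∪ {at(a), at(e), inpos(a), inpos(d), inpos(e), ready(a,a), ready(a,d), ready(a,e), ready(a,f), ready(e,a), ready(e,d), ready(e,e), ready(e,f), ready(f,f)}  (19 atoms)
goal ⊆ F1  ⇒  h_max = 1

1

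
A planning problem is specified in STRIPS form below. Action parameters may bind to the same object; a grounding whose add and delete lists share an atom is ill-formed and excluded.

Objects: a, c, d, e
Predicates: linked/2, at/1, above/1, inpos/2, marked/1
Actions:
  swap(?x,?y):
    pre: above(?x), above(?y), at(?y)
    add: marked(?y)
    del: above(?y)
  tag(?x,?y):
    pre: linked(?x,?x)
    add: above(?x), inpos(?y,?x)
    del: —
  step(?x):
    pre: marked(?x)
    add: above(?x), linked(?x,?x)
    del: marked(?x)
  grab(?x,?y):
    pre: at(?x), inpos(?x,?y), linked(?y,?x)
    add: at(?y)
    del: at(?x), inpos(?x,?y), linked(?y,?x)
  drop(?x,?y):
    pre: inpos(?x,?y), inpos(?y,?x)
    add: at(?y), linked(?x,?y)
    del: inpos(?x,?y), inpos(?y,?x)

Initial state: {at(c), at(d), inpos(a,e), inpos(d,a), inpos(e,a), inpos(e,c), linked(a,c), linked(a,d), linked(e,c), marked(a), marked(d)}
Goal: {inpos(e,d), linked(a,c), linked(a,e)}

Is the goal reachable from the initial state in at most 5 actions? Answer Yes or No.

Yes

1. step(d)  →  {above(d), at(c), at(d), inpos(a,e), inpos(d,a), inpos(e,a), inpos(e,c), linked(a,c), linked(a,d), linked(d,d), linked(e,c), marked(a)}
2. tag(d,e)  →  {above(d), at(c), at(d), inpos(a,e), inpos(d,a), inpos(e,a), inpos(e,c), inpos(e,d), linked(a,c), linked(a,d), linked(d,d), linked(e,c), marked(a)}
3. drop(a,e)  →  {above(d), at(c), at(d), at(e), inpos(d,a), inpos(e,c), inpos(e,d), linked(a,c), linked(a,d), linked(a,e), linked(d,d), linked(e,c), marked(a)}
optimal plan length = 3; 3 ≤ 5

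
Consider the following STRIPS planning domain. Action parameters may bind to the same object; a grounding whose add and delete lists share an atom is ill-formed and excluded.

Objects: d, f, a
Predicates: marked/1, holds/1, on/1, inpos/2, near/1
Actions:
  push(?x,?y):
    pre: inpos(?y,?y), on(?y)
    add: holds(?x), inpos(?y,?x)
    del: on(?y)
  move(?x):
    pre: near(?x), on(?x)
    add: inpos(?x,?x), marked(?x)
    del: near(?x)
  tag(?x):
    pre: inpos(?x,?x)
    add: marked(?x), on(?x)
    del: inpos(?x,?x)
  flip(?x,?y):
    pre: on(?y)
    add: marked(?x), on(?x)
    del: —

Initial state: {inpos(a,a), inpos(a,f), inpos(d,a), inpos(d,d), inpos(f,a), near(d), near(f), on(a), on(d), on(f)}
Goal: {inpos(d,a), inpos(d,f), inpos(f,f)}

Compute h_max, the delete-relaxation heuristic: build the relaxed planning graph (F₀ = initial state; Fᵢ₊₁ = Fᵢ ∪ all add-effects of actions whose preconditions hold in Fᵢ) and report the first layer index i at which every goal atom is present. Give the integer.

1

F0 = init (10 atoms)
F1 = F0 ∪ {holds(a), holds(d), holds(f), inpos(a,d), inpos(d,f), inpos(f,f), marked(a), marked(d), marked(f)}  (19 atoms)
goal ⊆ F1  ⇒  h_max = 1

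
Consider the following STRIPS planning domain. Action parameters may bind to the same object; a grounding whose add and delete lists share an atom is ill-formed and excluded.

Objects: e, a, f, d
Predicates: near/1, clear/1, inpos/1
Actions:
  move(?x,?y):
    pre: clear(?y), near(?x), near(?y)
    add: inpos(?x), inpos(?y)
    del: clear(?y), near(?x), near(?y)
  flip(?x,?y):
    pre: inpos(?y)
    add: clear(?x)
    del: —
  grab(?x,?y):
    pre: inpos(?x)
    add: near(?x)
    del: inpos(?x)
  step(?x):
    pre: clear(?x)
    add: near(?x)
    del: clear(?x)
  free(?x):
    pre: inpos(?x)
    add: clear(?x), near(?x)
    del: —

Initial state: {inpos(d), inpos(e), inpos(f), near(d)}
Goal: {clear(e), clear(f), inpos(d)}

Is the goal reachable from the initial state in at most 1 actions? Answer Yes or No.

1. flip(e,e)  →  {clear(e), inpos(d), inpos(e), inpos(f), near(d)}
2. flip(f,e)  →  {clear(e), clear(f), inpos(d), inpos(e), inpos(f), near(d)}
optimal plan length = 2; 2 > 1

No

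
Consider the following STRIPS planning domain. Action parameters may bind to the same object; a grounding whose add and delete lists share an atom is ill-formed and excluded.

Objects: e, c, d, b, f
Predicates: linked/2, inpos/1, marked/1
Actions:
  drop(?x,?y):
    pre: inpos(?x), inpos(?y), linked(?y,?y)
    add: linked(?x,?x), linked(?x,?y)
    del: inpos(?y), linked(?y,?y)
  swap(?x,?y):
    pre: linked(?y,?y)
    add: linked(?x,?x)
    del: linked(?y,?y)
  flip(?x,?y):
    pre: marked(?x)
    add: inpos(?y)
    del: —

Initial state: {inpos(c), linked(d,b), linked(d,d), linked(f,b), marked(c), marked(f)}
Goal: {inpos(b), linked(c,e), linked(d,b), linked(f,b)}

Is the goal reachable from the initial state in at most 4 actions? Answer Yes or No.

Yes

1. swap(e,d)  →  {inpos(c), linked(d,b), linked(e,e), linked(f,b), marked(c), marked(f)}
2. flip(c,e)  →  {inpos(c), inpos(e), linked(d,b), linked(e,e), linked(f,b), marked(c), marked(f)}
3. drop(c,e)  →  {inpos(c), linked(c,c), linked(c,e), linked(d,b), linked(f,b), marked(c), marked(f)}
4. flip(c,b)  →  {inpos(b), inpos(c), linked(c,c), linked(c,e), linked(d,b), linked(f,b), marked(c), marked(f)}
optimal plan length = 4; 4 ≤ 4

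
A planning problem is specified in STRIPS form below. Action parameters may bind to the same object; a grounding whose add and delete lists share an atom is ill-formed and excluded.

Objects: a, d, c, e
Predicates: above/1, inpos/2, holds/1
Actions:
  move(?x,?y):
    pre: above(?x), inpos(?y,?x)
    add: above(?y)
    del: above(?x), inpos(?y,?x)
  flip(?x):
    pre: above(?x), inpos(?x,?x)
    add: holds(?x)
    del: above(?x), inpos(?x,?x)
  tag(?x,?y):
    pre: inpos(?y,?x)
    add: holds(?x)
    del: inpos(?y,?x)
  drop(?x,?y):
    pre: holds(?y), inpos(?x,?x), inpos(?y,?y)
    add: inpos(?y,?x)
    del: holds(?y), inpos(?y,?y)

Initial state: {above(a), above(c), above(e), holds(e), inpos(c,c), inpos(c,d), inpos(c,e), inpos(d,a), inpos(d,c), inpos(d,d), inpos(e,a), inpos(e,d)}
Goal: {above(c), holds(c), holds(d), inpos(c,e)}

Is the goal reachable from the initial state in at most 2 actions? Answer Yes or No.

1. tag(d,d)  →  {above(a), above(c), above(e), holds(d), holds(e), inpos(c,c), inpos(c,d), inpos(c,e), inpos(d,a), inpos(d,c), inpos(e,a), inpos(e,d)}
2. tag(c,d)  →  {above(a), above(c), above(e), holds(c), holds(d), holds(e), inpos(c,c), inpos(c,d), inpos(c,e), inpos(d,a), inpos(e,a), inpos(e,d)}
optimal plan length = 2; 2 ≤ 2

Yes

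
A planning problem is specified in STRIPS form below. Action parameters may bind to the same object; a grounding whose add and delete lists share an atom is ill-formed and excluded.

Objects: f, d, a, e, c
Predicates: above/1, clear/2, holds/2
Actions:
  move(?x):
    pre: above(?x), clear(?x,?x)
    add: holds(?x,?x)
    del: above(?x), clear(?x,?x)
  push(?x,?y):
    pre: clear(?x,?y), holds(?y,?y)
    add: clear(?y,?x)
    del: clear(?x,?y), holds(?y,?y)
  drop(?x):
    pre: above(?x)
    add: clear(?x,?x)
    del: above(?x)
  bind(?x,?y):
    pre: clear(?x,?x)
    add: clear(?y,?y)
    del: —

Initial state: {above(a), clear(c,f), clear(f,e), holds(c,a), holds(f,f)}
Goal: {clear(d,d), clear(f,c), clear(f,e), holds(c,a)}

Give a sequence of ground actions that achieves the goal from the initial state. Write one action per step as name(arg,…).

push(c,f); drop(a); bind(a,d)

1. push(c,f)  →  {above(a), clear(f,c), clear(f,e), holds(c,a)}
2. drop(a)  →  {clear(a,a), clear(f,c), clear(f,e), holds(c,a)}
3. bind(a,d)  →  {clear(a,a), clear(d,d), clear(f,c), clear(f,e), holds(c,a)}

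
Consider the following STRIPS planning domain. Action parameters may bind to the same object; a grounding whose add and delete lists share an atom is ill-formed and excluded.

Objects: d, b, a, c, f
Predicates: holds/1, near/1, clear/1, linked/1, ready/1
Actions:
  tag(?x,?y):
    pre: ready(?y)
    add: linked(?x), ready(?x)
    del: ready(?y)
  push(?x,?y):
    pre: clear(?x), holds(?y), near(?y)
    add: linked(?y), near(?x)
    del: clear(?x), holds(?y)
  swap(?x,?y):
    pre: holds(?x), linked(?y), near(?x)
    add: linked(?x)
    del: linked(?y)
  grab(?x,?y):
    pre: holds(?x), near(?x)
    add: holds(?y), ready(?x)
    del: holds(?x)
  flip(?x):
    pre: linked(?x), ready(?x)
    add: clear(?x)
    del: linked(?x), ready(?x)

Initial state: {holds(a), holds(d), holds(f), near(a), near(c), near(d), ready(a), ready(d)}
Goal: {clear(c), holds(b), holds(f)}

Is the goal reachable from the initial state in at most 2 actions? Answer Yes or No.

No

1. tag(c,d)  →  {holds(a), holds(d), holds(f), linked(c), near(a), near(c), near(d), ready(a), ready(c)}
2. grab(d,b)  →  {holds(a), holds(b), holds(f), linked(c), near(a), near(c), near(d), ready(a), ready(c), ready(d)}
3. flip(c)  →  {clear(c), holds(a), holds(b), holds(f), near(a), near(c), near(d), ready(a), ready(d)}
optimal plan length = 3; 3 > 2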